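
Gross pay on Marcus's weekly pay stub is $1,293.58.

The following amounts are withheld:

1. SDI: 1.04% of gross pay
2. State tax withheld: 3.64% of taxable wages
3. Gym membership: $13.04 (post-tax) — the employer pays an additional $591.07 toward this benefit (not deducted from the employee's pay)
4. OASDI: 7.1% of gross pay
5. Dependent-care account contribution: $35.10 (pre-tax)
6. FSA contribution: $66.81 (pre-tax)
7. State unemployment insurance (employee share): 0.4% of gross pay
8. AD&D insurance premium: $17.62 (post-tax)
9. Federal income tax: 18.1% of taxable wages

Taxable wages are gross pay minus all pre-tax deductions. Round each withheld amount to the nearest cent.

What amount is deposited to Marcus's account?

$791.48

Dependent-care account contribution: $35.10
FSA contribution: $66.81
Pre-tax total = $35.10 + $66.81 = $101.91
Taxable wages = $1,293.58 − $101.91 = $1,191.67
Federal income tax: $1,191.67 × 0.181 = $215.69
State tax withheld: $1,191.67 × 0.0364 = $43.38
OASDI: $1,293.58 × 0.071 = $91.84
SDI: $1,293.58 × 0.0104 = $13.45
State unemployment insurance (employee share): $1,293.58 × 0.004 = $5.17
Gym membership: $13.04
AD&D insurance premium: $17.62
(Employer's $591.07 toward gym membership is not withheld from the employee.)
Total deductions = $35.10 + $66.81 + $215.69 + $43.38 + $91.84 + $13.45 + $5.17 + $13.04 + $17.62 = $502.10
Net pay = $1,293.58 − $502.10 = $791.48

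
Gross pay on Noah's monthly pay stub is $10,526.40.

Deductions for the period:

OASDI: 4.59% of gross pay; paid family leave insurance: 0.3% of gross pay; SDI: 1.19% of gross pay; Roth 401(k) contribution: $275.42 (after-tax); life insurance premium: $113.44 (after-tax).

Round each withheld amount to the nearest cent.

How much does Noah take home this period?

$9,497.54

Paid family leave insurance: $10,526.40 × 0.003 = $31.58
SDI: $10,526.40 × 0.0119 = $125.26
OASDI: $10,526.40 × 0.0459 = $483.16
Life insurance premium: $113.44
Roth 401(k) contribution: $275.42
Total deductions = $31.58 + $125.26 + $483.16 + $113.44 + $275.42 = $1,028.86
Net pay = $10,526.40 − $1,028.86 = $9,497.54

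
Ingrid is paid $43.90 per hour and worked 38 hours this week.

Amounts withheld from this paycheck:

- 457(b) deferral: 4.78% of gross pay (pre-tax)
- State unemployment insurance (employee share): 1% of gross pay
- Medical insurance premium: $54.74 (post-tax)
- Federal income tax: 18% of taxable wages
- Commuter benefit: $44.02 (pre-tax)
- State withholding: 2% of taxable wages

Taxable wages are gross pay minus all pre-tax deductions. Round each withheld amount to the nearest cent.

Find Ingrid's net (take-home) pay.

Gross pay: 38 × $43.90 = $1,668.20
Commuter benefit: $44.02
457(b) deferral: $1,668.20 × 0.0478 = $79.74
Pre-tax total = $44.02 + $79.74 = $123.76
Taxable wages = $1,668.20 − $123.76 = $1,544.44
State withholding: $1,544.44 × 0.02 = $30.89
Federal income tax: $1,544.44 × 0.18 = $278.00
State unemployment insurance (employee share): $1,668.20 × 0.01 = $16.68
Medical insurance premium: $54.74
Total deductions = $44.02 + $79.74 + $30.89 + $278.00 + $16.68 + $54.74 = $504.07
Net pay = $1,668.20 − $504.07 = $1,164.13

$1,164.13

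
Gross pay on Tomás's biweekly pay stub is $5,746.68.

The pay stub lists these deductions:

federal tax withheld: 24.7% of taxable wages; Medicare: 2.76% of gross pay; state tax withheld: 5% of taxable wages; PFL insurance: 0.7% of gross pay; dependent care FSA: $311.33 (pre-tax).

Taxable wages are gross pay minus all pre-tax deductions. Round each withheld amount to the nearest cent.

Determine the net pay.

$3,622.21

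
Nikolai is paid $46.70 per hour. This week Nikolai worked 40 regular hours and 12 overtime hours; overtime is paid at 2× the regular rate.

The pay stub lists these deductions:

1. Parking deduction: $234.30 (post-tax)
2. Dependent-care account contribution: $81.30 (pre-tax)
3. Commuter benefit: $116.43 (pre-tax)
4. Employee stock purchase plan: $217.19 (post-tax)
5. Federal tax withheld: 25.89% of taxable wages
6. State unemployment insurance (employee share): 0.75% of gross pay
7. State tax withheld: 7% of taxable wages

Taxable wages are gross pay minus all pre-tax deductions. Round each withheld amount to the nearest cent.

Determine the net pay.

Regular pay: 40 × $46.70 = $1,868.00
Overtime pay: 12 × $46.70 × 2 = $1,120.80
Gross pay = $1,868.00 + $1,120.80 = $2,988.80
Commuter benefit: $116.43
Dependent-care account contribution: $81.30
Pre-tax total = $116.43 + $81.30 = $197.73
Taxable wages = $2,988.80 − $197.73 = $2,791.07
Federal tax withheld: $2,791.07 × 0.2589 = $722.61
State tax withheld: $2,791.07 × 0.07 = $195.37
State unemployment insurance (employee share): $2,988.80 × 0.0075 = $22.42
Employee stock purchase plan: $217.19
Parking deduction: $234.30
Total deductions = $116.43 + $81.30 + $722.61 + $195.37 + $22.42 + $217.19 + $234.30 = $1,589.62
Net pay = $2,988.80 − $1,589.62 = $1,399.18

$1,399.18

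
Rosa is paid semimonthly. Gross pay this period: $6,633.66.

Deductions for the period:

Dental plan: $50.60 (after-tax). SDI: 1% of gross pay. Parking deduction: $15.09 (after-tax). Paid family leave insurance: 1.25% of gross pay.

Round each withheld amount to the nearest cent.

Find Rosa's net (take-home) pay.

$6,418.71

SDI: $6,633.66 × 0.01 = $66.34
Paid family leave insurance: $6,633.66 × 0.0125 = $82.92
Parking deduction: $15.09
Dental plan: $50.60
Total deductions = $66.34 + $82.92 + $15.09 + $50.60 = $214.95
Net pay = $6,633.66 − $214.95 = $6,418.71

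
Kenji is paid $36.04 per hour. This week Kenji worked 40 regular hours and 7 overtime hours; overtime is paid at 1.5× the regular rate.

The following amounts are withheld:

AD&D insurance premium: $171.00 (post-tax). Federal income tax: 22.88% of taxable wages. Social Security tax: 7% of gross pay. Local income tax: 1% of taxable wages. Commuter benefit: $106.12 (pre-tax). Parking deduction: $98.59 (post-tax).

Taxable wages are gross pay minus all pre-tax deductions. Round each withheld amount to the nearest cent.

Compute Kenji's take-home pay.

$907.63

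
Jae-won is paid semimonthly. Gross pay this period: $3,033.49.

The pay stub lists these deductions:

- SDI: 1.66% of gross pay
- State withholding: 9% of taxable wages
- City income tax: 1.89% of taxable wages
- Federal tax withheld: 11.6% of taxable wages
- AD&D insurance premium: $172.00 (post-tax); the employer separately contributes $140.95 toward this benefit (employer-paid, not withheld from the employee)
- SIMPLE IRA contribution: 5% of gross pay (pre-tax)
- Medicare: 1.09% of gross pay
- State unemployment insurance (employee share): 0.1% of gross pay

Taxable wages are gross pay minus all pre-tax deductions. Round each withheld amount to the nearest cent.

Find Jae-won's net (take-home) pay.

SIMPLE IRA contribution: $3,033.49 × 0.05 = $151.67
Taxable wages = $3,033.49 − $151.67 = $2,881.82
City income tax: $2,881.82 × 0.0189 = $54.47
Federal tax withheld: $2,881.82 × 0.116 = $334.29
State withholding: $2,881.82 × 0.09 = $259.36
Medicare: $3,033.49 × 0.0109 = $33.07
SDI: $3,033.49 × 0.0166 = $50.36
State unemployment insurance (employee share): $3,033.49 × 0.001 = $3.03
AD&D insurance premium: $172.00
(Employer's $140.95 toward AD&D insurance premium is not withheld from the employee.)
Total deductions = $151.67 + $54.47 + $334.29 + $259.36 + $33.07 + $50.36 + $3.03 + $172.00 = $1,058.25
Net pay = $3,033.49 − $1,058.25 = $1,975.24

$1,975.24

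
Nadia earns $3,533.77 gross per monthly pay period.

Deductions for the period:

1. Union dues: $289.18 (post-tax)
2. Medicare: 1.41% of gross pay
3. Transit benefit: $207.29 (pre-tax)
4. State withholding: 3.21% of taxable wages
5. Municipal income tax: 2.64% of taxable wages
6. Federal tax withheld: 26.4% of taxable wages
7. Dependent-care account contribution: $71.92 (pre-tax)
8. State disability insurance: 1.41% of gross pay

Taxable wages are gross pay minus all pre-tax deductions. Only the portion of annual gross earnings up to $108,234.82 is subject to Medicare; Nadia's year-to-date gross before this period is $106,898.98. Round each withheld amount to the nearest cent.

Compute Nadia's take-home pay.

Dependent-care account contribution: $71.92
Transit benefit: $207.29
Pre-tax total = $71.92 + $207.29 = $279.21
Taxable wages = $3,533.77 − $279.21 = $3,254.56
State withholding: $3,254.56 × 0.0321 = $104.47
Federal tax withheld: $3,254.56 × 0.264 = $859.20
Municipal income tax: $3,254.56 × 0.0264 = $85.92
Medicare: only $108,234.82 − $106,898.98 = $1,335.84 of this check is subject → $1,335.84 × 0.0141 = $18.84
State disability insurance: $3,533.77 × 0.0141 = $49.83
Union dues: $289.18
Total deductions = $71.92 + $207.29 + $104.47 + $859.20 + $85.92 + $18.84 + $49.83 + $289.18 = $1,686.65
Net pay = $3,533.77 − $1,686.65 = $1,847.12

$1,847.12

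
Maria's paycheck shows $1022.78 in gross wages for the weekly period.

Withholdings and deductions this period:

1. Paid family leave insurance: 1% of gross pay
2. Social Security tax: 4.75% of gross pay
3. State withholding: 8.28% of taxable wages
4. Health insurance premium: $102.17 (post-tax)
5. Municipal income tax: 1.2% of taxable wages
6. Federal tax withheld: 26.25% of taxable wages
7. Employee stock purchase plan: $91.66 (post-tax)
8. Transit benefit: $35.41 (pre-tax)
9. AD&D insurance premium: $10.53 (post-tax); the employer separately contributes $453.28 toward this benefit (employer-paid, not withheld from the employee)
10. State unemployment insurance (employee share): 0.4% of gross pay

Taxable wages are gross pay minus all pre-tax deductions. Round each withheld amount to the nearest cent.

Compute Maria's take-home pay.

Transit benefit: $35.41
Taxable wages = $1022.78 − $35.41 = $987.37
Federal tax withheld: $987.37 × 0.2625 = $259.18
Municipal income tax: $987.37 × 0.012 = $11.85
State withholding: $987.37 × 0.0828 = $81.75
State unemployment insurance (employee share): $1022.78 × 0.004 = $4.09
Social Security tax: $1022.78 × 0.0475 = $48.58
Paid family leave insurance: $1022.78 × 0.01 = $10.23
AD&D insurance premium: $10.53
Employee stock purchase plan: $91.66
Health insurance premium: $102.17
(Employer's $453.28 toward AD&D insurance premium is not withheld from the employee.)
Total deductions = $35.41 + $259.18 + $11.85 + $81.75 + $4.09 + $48.58 + $10.23 + $10.53 + $91.66 + $102.17 = $655.45
Net pay = $1022.78 − $655.45 = $367.33

$367.33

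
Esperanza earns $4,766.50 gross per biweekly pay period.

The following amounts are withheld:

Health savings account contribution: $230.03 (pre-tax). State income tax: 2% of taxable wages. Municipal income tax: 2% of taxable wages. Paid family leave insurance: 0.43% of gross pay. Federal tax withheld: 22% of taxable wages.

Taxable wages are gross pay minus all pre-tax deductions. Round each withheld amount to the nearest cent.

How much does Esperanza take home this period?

Health savings account contribution: $230.03
Taxable wages = $4,766.50 − $230.03 = $4,536.47
Federal tax withheld: $4,536.47 × 0.22 = $998.02
Municipal income tax: $4,536.47 × 0.02 = $90.73
State income tax: $4,536.47 × 0.02 = $90.73
Paid family leave insurance: $4,766.50 × 0.0043 = $20.50
Total deductions = $230.03 + $998.02 + $90.73 + $90.73 + $20.50 = $1,430.01
Net pay = $4,766.50 − $1,430.01 = $3,336.49

$3,336.49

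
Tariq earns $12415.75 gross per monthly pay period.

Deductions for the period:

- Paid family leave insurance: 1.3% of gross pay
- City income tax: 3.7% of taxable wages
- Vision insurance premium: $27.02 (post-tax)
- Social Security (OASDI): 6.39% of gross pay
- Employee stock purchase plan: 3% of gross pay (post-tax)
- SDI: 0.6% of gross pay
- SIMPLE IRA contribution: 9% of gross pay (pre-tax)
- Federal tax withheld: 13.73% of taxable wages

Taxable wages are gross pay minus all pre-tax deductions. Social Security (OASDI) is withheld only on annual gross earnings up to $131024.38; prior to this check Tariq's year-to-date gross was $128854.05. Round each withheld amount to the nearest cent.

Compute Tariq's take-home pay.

$8554.97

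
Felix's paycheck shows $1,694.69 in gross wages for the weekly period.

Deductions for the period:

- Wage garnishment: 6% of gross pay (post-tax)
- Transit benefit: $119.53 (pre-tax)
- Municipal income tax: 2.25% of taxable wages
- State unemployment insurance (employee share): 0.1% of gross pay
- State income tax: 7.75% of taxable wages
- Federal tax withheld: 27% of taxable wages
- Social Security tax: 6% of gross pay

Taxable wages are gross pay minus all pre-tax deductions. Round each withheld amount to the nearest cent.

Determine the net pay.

$787.31

Transit benefit: $119.53
Taxable wages = $1,694.69 − $119.53 = $1,575.16
Federal tax withheld: $1,575.16 × 0.27 = $425.29
Municipal income tax: $1,575.16 × 0.0225 = $35.44
State income tax: $1,575.16 × 0.0775 = $122.07
State unemployment insurance (employee share): $1,694.69 × 0.001 = $1.69
Social Security tax: $1,694.69 × 0.06 = $101.68
Wage garnishment: $1,694.69 × 0.06 = $101.68
Total deductions = $119.53 + $425.29 + $35.44 + $122.07 + $1.69 + $101.68 + $101.68 = $907.38
Net pay = $1,694.69 − $907.38 = $787.31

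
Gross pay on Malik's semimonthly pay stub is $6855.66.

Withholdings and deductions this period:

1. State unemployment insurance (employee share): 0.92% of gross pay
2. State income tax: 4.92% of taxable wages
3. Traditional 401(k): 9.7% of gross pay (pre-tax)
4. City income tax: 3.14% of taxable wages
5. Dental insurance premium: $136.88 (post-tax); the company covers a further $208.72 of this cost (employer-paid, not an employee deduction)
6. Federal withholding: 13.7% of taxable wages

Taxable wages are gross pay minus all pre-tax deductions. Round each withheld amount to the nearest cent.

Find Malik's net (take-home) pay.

$4643.62

Traditional 401(k): $6855.66 × 0.097 = $665.00
Taxable wages = $6855.66 − $665.00 = $6190.66
State income tax: $6190.66 × 0.0492 = $304.58
Federal withholding: $6190.66 × 0.137 = $848.12
City income tax: $6190.66 × 0.0314 = $194.39
State unemployment insurance (employee share): $6855.66 × 0.0092 = $63.07
Dental insurance premium: $136.88
(Employer's $208.72 toward dental insurance premium is not withheld from the employee.)
Total deductions = $665.00 + $304.58 + $848.12 + $194.39 + $63.07 + $136.88 = $2212.04
Net pay = $6855.66 − $2212.04 = $4643.62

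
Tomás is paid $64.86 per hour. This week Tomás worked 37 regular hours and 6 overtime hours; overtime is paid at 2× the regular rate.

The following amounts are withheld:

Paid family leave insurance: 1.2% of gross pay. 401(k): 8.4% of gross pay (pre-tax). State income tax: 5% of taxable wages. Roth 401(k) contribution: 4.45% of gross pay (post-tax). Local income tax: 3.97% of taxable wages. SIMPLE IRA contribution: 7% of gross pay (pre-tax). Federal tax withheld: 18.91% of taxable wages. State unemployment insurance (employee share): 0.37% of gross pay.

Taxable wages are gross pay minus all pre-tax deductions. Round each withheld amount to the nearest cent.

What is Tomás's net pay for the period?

$1,747.76

Regular pay: 37 × $64.86 = $2,399.82
Overtime pay: 6 × $64.86 × 2 = $778.32
Gross pay = $2,399.82 + $778.32 = $3,178.14
SIMPLE IRA contribution: $3,178.14 × 0.07 = $222.47
401(k): $3,178.14 × 0.084 = $266.96
Pre-tax total = $222.47 + $266.96 = $489.43
Taxable wages = $3,178.14 − $489.43 = $2,688.71
State income tax: $2,688.71 × 0.05 = $134.44
Federal tax withheld: $2,688.71 × 0.1891 = $508.44
Local income tax: $2,688.71 × 0.0397 = $106.74
State unemployment insurance (employee share): $3,178.14 × 0.0037 = $11.76
Paid family leave insurance: $3,178.14 × 0.012 = $38.14
Roth 401(k) contribution: $3,178.14 × 0.0445 = $141.43
Total deductions = $222.47 + $266.96 + $134.44 + $508.44 + $106.74 + $11.76 + $38.14 + $141.43 = $1,430.38
Net pay = $3,178.14 − $1,430.38 = $1,747.76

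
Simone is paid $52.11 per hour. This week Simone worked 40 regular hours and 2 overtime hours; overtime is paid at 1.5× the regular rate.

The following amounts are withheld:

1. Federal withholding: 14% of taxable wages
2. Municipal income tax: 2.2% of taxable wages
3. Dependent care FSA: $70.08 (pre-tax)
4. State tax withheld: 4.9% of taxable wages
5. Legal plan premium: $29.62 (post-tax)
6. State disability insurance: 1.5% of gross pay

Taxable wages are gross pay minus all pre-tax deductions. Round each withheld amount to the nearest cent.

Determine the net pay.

$1649.42

Regular pay: 40 × $52.11 = $2084.40
Overtime pay: 2 × $52.11 × 1.5 = $156.33
Gross pay = $2084.40 + $156.33 = $2240.73
Dependent care FSA: $70.08
Taxable wages = $2240.73 − $70.08 = $2170.65
State tax withheld: $2170.65 × 0.049 = $106.36
Federal withholding: $2170.65 × 0.14 = $303.89
Municipal income tax: $2170.65 × 0.022 = $47.75
State disability insurance: $2240.73 × 0.015 = $33.61
Legal plan premium: $29.62
Total deductions = $70.08 + $106.36 + $303.89 + $47.75 + $33.61 + $29.62 = $591.31
Net pay = $2240.73 − $591.31 = $1649.42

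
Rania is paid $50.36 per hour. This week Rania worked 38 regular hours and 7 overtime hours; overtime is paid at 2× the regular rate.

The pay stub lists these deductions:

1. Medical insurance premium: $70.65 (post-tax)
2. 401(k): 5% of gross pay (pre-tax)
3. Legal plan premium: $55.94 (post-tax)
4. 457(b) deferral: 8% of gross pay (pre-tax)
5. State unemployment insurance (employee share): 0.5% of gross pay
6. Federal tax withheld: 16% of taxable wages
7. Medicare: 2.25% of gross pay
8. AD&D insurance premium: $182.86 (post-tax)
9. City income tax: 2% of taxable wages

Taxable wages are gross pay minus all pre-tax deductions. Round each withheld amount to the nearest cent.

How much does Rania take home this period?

$1,486.73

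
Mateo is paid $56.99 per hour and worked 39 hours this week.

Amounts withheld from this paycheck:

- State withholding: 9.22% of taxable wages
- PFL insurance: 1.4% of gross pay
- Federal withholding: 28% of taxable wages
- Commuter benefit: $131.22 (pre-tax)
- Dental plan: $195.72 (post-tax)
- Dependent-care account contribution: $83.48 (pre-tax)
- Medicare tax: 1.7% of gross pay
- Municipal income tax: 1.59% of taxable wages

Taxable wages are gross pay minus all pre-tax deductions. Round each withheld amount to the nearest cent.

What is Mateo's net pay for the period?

$964.02

Gross pay: 39 × $56.99 = $2222.61
Commuter benefit: $131.22
Dependent-care account contribution: $83.48
Pre-tax total = $131.22 + $83.48 = $214.70
Taxable wages = $2222.61 − $214.70 = $2007.91
Municipal income tax: $2007.91 × 0.0159 = $31.93
Federal withholding: $2007.91 × 0.28 = $562.21
State withholding: $2007.91 × 0.0922 = $185.13
PFL insurance: $2222.61 × 0.014 = $31.12
Medicare tax: $2222.61 × 0.017 = $37.78
Dental plan: $195.72
Total deductions = $131.22 + $83.48 + $31.93 + $562.21 + $185.13 + $31.12 + $37.78 + $195.72 = $1258.59
Net pay = $2222.61 − $1258.59 = $964.02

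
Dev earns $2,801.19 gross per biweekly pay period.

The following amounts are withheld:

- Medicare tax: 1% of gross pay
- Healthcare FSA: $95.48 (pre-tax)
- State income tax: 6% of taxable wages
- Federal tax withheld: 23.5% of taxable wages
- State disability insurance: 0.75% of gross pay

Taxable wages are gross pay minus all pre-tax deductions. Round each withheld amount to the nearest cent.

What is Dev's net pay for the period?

$1,858.51

Healthcare FSA: $95.48
Taxable wages = $2,801.19 − $95.48 = $2,705.71
Federal tax withheld: $2,705.71 × 0.235 = $635.84
State income tax: $2,705.71 × 0.06 = $162.34
Medicare tax: $2,801.19 × 0.01 = $28.01
State disability insurance: $2,801.19 × 0.0075 = $21.01
Total deductions = $95.48 + $635.84 + $162.34 + $28.01 + $21.01 = $942.68
Net pay = $2,801.19 − $942.68 = $1,858.51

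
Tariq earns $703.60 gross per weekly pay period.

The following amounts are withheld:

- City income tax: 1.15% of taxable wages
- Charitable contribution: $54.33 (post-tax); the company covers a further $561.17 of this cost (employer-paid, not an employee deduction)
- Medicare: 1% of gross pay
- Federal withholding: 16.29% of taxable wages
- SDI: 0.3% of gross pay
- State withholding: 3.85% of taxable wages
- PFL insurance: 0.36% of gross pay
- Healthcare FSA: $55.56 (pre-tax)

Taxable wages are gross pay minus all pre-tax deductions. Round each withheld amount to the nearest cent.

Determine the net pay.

$444.06

Healthcare FSA: $55.56
Taxable wages = $703.60 − $55.56 = $648.04
Federal withholding: $648.04 × 0.1629 = $105.57
State withholding: $648.04 × 0.0385 = $24.95
City income tax: $648.04 × 0.0115 = $7.45
PFL insurance: $703.60 × 0.0036 = $2.53
SDI: $703.60 × 0.003 = $2.11
Medicare: $703.60 × 0.01 = $7.04
Charitable contribution: $54.33
(Employer's $561.17 toward charitable contribution is not withheld from the employee.)
Total deductions = $55.56 + $105.57 + $24.95 + $7.45 + $2.53 + $2.11 + $7.04 + $54.33 = $259.54
Net pay = $703.60 − $259.54 = $444.06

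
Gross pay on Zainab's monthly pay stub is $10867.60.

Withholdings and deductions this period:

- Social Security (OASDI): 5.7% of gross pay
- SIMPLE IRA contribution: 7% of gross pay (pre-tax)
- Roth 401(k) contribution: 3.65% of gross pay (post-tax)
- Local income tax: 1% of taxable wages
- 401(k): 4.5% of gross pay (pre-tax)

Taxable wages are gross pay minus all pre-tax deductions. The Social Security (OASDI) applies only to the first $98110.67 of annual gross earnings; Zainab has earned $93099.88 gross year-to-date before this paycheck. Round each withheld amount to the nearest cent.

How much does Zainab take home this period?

$8839.36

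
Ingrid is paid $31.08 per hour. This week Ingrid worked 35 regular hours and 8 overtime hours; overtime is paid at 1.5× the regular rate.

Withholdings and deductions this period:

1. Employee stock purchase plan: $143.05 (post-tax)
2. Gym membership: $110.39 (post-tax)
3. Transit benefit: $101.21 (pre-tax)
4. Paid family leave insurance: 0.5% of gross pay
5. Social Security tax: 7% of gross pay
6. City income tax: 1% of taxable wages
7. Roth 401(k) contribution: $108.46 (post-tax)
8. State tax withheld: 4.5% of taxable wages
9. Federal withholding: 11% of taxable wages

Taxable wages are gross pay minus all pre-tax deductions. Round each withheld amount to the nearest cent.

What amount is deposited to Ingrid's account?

Regular pay: 35 × $31.08 = $1,087.80
Overtime pay: 8 × $31.08 × 1.5 = $372.96
Gross pay = $1,087.80 + $372.96 = $1,460.76
Transit benefit: $101.21
Taxable wages = $1,460.76 − $101.21 = $1,359.55
State tax withheld: $1,359.55 × 0.045 = $61.18
City income tax: $1,359.55 × 0.01 = $13.60
Federal withholding: $1,359.55 × 0.11 = $149.55
Social Security tax: $1,460.76 × 0.07 = $102.25
Paid family leave insurance: $1,460.76 × 0.005 = $7.30
Gym membership: $110.39
Employee stock purchase plan: $143.05
Roth 401(k) contribution: $108.46
Total deductions = $101.21 + $61.18 + $13.60 + $149.55 + $102.25 + $7.30 + $110.39 + $143.05 + $108.46 = $796.99
Net pay = $1,460.76 − $796.99 = $663.77

$663.77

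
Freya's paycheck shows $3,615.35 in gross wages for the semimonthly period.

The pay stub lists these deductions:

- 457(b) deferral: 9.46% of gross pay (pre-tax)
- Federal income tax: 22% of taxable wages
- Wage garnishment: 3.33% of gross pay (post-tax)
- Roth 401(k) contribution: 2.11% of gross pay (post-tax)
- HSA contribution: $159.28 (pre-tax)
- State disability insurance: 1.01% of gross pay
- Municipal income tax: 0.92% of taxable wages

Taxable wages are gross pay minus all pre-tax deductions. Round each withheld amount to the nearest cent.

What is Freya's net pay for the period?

$2,167.13

457(b) deferral: $3,615.35 × 0.0946 = $342.01
HSA contribution: $159.28
Pre-tax total = $342.01 + $159.28 = $501.29
Taxable wages = $3,615.35 − $501.29 = $3,114.06
Federal income tax: $3,114.06 × 0.22 = $685.09
Municipal income tax: $3,114.06 × 0.0092 = $28.65
State disability insurance: $3,615.35 × 0.0101 = $36.52
Wage garnishment: $3,615.35 × 0.0333 = $120.39
Roth 401(k) contribution: $3,615.35 × 0.0211 = $76.28
Total deductions = $342.01 + $159.28 + $685.09 + $28.65 + $36.52 + $120.39 + $76.28 = $1,448.22
Net pay = $3,615.35 − $1,448.22 = $2,167.13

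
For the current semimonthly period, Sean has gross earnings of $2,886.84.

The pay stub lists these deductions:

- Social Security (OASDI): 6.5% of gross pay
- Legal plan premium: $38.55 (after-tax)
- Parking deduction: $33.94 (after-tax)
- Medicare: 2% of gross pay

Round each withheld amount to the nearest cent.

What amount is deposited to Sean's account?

$2,568.97

Medicare: $2,886.84 × 0.02 = $57.74
Social Security (OASDI): $2,886.84 × 0.065 = $187.64
Legal plan premium: $38.55
Parking deduction: $33.94
Total deductions = $57.74 + $187.64 + $38.55 + $33.94 = $317.87
Net pay = $2,886.84 − $317.87 = $2,568.97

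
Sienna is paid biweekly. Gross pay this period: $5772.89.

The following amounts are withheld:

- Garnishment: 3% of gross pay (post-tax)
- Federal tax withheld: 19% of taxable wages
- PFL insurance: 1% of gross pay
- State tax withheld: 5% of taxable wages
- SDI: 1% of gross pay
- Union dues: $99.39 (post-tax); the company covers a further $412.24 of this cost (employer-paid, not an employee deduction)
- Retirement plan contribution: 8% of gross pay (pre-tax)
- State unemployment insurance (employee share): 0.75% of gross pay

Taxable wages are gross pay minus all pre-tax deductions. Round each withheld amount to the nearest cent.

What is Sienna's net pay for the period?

Retirement plan contribution: $5772.89 × 0.08 = $461.83
Taxable wages = $5772.89 − $461.83 = $5311.06
Federal tax withheld: $5311.06 × 0.19 = $1009.10
State tax withheld: $5311.06 × 0.05 = $265.55
SDI: $5772.89 × 0.01 = $57.73
State unemployment insurance (employee share): $5772.89 × 0.0075 = $43.30
PFL insurance: $5772.89 × 0.01 = $57.73
Union dues: $99.39
Garnishment: $5772.89 × 0.03 = $173.19
(Employer's $412.24 toward union dues is not withheld from the employee.)
Total deductions = $461.83 + $1009.10 + $265.55 + $57.73 + $43.30 + $57.73 + $99.39 + $173.19 = $2167.82
Net pay = $5772.89 − $2167.82 = $3605.07

$3605.07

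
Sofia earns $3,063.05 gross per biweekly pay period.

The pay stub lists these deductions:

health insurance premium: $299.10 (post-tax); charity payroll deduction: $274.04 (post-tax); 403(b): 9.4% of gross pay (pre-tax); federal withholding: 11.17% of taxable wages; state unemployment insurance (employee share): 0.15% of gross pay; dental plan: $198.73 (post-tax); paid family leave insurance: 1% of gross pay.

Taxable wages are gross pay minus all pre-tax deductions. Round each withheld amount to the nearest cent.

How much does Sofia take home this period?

403(b): $3,063.05 × 0.094 = $287.93
Taxable wages = $3,063.05 − $287.93 = $2,775.12
Federal withholding: $2,775.12 × 0.1117 = $309.98
Paid family leave insurance: $3,063.05 × 0.01 = $30.63
State unemployment insurance (employee share): $3,063.05 × 0.0015 = $4.59
Health insurance premium: $299.10
Dental plan: $198.73
Charity payroll deduction: $274.04
Total deductions = $287.93 + $309.98 + $30.63 + $4.59 + $299.10 + $198.73 + $274.04 = $1,405.00
Net pay = $3,063.05 − $1,405.00 = $1,658.05

$1,658.05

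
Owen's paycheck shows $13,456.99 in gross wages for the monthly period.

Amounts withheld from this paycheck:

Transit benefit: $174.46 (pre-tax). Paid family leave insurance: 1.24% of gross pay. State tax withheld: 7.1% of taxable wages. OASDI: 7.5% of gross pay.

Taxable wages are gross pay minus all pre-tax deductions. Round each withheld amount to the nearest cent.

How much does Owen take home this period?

$11,163.33

Transit benefit: $174.46
Taxable wages = $13,456.99 − $174.46 = $13,282.53
State tax withheld: $13,282.53 × 0.071 = $943.06
Paid family leave insurance: $13,456.99 × 0.0124 = $166.87
OASDI: $13,456.99 × 0.075 = $1,009.27
Total deductions = $174.46 + $943.06 + $166.87 + $1,009.27 = $2,293.66
Net pay = $13,456.99 − $2,293.66 = $11,163.33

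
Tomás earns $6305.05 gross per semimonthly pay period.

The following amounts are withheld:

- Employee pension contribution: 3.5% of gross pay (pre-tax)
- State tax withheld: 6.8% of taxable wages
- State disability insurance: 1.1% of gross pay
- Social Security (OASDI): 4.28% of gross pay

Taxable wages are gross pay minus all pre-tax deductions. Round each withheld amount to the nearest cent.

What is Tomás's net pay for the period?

$5331.41

Employee pension contribution: $6305.05 × 0.035 = $220.68
Taxable wages = $6305.05 − $220.68 = $6084.37
State tax withheld: $6084.37 × 0.068 = $413.74
Social Security (OASDI): $6305.05 × 0.0428 = $269.86
State disability insurance: $6305.05 × 0.011 = $69.36
Total deductions = $220.68 + $413.74 + $269.86 + $69.36 = $973.64
Net pay = $6305.05 − $973.64 = $5331.41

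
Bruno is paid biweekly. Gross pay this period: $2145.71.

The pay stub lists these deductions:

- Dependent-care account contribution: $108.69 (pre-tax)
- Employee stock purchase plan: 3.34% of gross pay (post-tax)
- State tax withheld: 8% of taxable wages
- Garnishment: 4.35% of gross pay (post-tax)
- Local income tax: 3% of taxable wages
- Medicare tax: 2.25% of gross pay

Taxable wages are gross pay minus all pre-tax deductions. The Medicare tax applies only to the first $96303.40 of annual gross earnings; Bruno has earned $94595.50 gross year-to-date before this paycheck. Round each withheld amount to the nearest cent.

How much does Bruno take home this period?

$1609.51

Dependent-care account contribution: $108.69
Taxable wages = $2145.71 − $108.69 = $2037.02
Local income tax: $2037.02 × 0.03 = $61.11
State tax withheld: $2037.02 × 0.08 = $162.96
Medicare tax: only $96303.40 − $94595.50 = $1707.90 of this check is subject → $1707.90 × 0.0225 = $38.43
Employee stock purchase plan: $2145.71 × 0.0334 = $71.67
Garnishment: $2145.71 × 0.0435 = $93.34
Total deductions = $108.69 + $61.11 + $162.96 + $38.43 + $71.67 + $93.34 = $536.20
Net pay = $2145.71 − $536.20 = $1609.51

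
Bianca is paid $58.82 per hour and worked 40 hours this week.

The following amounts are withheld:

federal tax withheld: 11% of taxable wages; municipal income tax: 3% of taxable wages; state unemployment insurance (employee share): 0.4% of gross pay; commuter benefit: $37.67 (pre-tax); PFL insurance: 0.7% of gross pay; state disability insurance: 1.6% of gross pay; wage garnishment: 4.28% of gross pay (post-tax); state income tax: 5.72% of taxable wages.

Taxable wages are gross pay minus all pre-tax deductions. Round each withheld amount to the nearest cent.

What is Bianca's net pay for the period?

$1694.37

Gross pay: 40 × $58.82 = $2352.80
Commuter benefit: $37.67
Taxable wages = $2352.80 − $37.67 = $2315.13
Federal tax withheld: $2315.13 × 0.11 = $254.66
Municipal income tax: $2315.13 × 0.03 = $69.45
State income tax: $2315.13 × 0.0572 = $132.43
State unemployment insurance (employee share): $2352.80 × 0.004 = $9.41
State disability insurance: $2352.80 × 0.016 = $37.64
PFL insurance: $2352.80 × 0.007 = $16.47
Wage garnishment: $2352.80 × 0.0428 = $100.70
Total deductions = $37.67 + $254.66 + $69.45 + $132.43 + $9.41 + $37.64 + $16.47 + $100.70 = $658.43
Net pay = $2352.80 − $658.43 = $1694.37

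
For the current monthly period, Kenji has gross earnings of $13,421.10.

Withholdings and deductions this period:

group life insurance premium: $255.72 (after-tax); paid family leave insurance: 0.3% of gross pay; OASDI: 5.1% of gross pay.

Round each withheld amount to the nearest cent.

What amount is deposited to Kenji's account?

$12,440.64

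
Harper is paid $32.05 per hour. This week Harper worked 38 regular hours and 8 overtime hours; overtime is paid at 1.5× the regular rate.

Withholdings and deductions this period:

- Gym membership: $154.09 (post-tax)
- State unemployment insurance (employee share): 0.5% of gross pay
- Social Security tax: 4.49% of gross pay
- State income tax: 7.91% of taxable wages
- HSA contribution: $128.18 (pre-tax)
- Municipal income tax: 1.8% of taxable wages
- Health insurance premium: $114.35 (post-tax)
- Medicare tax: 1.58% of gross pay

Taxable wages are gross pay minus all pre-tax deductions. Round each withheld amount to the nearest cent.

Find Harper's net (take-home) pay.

$957.44

Regular pay: 38 × $32.05 = $1,217.90
Overtime pay: 8 × $32.05 × 1.5 = $384.60
Gross pay = $1,217.90 + $384.60 = $1,602.50
HSA contribution: $128.18
Taxable wages = $1,602.50 − $128.18 = $1,474.32
State income tax: $1,474.32 × 0.0791 = $116.62
Municipal income tax: $1,474.32 × 0.018 = $26.54
Social Security tax: $1,602.50 × 0.0449 = $71.95
Medicare tax: $1,602.50 × 0.0158 = $25.32
State unemployment insurance (employee share): $1,602.50 × 0.005 = $8.01
Gym membership: $154.09
Health insurance premium: $114.35
Total deductions = $128.18 + $116.62 + $26.54 + $71.95 + $25.32 + $8.01 + $154.09 + $114.35 = $645.06
Net pay = $1,602.50 − $645.06 = $957.44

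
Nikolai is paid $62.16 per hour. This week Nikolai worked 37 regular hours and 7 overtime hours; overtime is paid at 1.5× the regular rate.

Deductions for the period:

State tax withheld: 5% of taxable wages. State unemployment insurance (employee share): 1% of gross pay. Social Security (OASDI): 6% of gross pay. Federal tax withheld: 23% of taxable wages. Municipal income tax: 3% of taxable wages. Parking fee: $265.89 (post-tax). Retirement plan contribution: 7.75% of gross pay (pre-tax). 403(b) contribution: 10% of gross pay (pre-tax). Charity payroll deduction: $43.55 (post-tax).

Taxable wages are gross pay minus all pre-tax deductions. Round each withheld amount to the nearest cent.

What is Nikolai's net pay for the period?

$1159.53

Regular pay: 37 × $62.16 = $2299.92
Overtime pay: 7 × $62.16 × 1.5 = $652.68
Gross pay = $2299.92 + $652.68 = $2952.60
Retirement plan contribution: $2952.60 × 0.0775 = $228.83
403(b) contribution: $2952.60 × 0.1 = $295.26
Pre-tax total = $228.83 + $295.26 = $524.09
Taxable wages = $2952.60 − $524.09 = $2428.51
State tax withheld: $2428.51 × 0.05 = $121.43
Municipal income tax: $2428.51 × 0.03 = $72.86
Federal tax withheld: $2428.51 × 0.23 = $558.56
Social Security (OASDI): $2952.60 × 0.06 = $177.16
State unemployment insurance (employee share): $2952.60 × 0.01 = $29.53
Parking fee: $265.89
Charity payroll deduction: $43.55
Total deductions = $228.83 + $295.26 + $121.43 + $72.86 + $558.56 + $177.16 + $29.53 + $265.89 + $43.55 = $1793.07
Net pay = $2952.60 − $1793.07 = $1159.53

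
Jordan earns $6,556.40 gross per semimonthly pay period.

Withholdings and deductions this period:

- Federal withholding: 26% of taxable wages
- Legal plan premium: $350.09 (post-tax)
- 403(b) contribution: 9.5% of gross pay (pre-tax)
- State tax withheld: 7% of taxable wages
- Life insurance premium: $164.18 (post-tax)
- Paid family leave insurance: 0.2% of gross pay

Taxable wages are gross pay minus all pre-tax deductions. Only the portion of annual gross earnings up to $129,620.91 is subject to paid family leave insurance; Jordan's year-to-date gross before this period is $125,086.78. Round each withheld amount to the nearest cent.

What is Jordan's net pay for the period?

403(b) contribution: $6,556.40 × 0.095 = $622.86
Taxable wages = $6,556.40 − $622.86 = $5,933.54
Federal withholding: $5,933.54 × 0.26 = $1,542.72
State tax withheld: $5,933.54 × 0.07 = $415.35
Paid family leave insurance: only $129,620.91 − $125,086.78 = $4,534.13 of this check is subject → $4,534.13 × 0.002 = $9.07
Life insurance premium: $164.18
Legal plan premium: $350.09
Total deductions = $622.86 + $1,542.72 + $415.35 + $9.07 + $164.18 + $350.09 = $3,104.27
Net pay = $6,556.40 − $3,104.27 = $3,452.13

$3,452.13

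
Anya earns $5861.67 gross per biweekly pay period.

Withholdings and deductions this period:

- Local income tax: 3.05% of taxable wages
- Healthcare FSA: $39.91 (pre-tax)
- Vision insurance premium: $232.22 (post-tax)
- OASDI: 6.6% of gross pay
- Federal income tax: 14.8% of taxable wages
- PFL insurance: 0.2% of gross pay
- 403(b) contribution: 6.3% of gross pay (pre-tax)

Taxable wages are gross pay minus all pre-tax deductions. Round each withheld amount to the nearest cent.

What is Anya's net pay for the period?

$3848.39

Healthcare FSA: $39.91
403(b) contribution: $5861.67 × 0.063 = $369.29
Pre-tax total = $39.91 + $369.29 = $409.20
Taxable wages = $5861.67 − $409.20 = $5452.47
Local income tax: $5452.47 × 0.0305 = $166.30
Federal income tax: $5452.47 × 0.148 = $806.97
OASDI: $5861.67 × 0.066 = $386.87
PFL insurance: $5861.67 × 0.002 = $11.72
Vision insurance premium: $232.22
Total deductions = $39.91 + $369.29 + $166.30 + $806.97 + $386.87 + $11.72 + $232.22 = $2013.28
Net pay = $5861.67 − $2013.28 = $3848.39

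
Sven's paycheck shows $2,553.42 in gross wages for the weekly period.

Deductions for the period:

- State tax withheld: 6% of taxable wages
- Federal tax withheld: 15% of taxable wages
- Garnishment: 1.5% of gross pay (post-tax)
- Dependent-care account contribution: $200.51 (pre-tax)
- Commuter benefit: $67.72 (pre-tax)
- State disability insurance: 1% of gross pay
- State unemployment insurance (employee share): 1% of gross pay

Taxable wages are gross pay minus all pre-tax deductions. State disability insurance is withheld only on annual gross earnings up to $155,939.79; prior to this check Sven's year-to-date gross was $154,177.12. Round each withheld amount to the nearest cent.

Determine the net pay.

$1,723.84

Commuter benefit: $67.72
Dependent-care account contribution: $200.51
Pre-tax total = $67.72 + $200.51 = $268.23
Taxable wages = $2,553.42 − $268.23 = $2,285.19
State tax withheld: $2,285.19 × 0.06 = $137.11
Federal tax withheld: $2,285.19 × 0.15 = $342.78
State disability insurance: only $155,939.79 − $154,177.12 = $1,762.67 of this check is subject → $1,762.67 × 0.01 = $17.63
State unemployment insurance (employee share): $2,553.42 × 0.01 = $25.53
Garnishment: $2,553.42 × 0.015 = $38.30
Total deductions = $67.72 + $200.51 + $137.11 + $342.78 + $17.63 + $25.53 + $38.30 = $829.58
Net pay = $2,553.42 − $829.58 = $1,723.84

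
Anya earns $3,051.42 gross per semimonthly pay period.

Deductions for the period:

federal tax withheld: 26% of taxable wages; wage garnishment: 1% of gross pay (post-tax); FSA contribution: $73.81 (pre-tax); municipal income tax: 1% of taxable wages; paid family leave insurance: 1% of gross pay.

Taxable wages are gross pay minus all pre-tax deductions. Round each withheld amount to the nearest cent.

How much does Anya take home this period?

$2,112.63

FSA contribution: $73.81
Taxable wages = $3,051.42 − $73.81 = $2,977.61
Federal tax withheld: $2,977.61 × 0.26 = $774.18
Municipal income tax: $2,977.61 × 0.01 = $29.78
Paid family leave insurance: $3,051.42 × 0.01 = $30.51
Wage garnishment: $3,051.42 × 0.01 = $30.51
Total deductions = $73.81 + $774.18 + $29.78 + $30.51 + $30.51 = $938.79
Net pay = $3,051.42 − $938.79 = $2,112.63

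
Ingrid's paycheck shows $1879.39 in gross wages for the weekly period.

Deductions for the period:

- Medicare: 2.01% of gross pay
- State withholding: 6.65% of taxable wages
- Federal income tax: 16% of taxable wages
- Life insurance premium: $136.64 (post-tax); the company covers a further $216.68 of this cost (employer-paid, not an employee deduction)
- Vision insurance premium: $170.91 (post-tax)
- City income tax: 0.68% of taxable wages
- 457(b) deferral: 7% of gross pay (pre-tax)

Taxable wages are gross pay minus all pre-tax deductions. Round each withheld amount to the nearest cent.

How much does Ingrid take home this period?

457(b) deferral: $1879.39 × 0.07 = $131.56
Taxable wages = $1879.39 − $131.56 = $1747.83
State withholding: $1747.83 × 0.0665 = $116.23
Federal income tax: $1747.83 × 0.16 = $279.65
City income tax: $1747.83 × 0.0068 = $11.89
Medicare: $1879.39 × 0.0201 = $37.78
Vision insurance premium: $170.91
Life insurance premium: $136.64
(Employer's $216.68 toward life insurance premium is not withheld from the employee.)
Total deductions = $131.56 + $116.23 + $279.65 + $11.89 + $37.78 + $170.91 + $136.64 = $884.66
Net pay = $1879.39 − $884.66 = $994.73

$994.73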